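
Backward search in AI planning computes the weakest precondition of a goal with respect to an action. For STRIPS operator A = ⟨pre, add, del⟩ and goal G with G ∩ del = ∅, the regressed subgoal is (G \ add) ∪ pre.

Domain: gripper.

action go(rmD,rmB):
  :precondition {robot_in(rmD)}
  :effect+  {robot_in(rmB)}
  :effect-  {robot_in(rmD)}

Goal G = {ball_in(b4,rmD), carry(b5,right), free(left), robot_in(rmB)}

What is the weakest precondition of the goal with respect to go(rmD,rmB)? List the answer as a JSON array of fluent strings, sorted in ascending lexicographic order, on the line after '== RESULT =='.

Compute (G \ add) ∪ pre:
  G ∩ del = {}  (empty — regression defined)
  G \ add = {ball_in(b4,rmD), carry(b5,right), free(left), robot_in(rmB)} \ {robot_in(rmB)} = {ball_in(b4,rmD), carry(b5,right), free(left)}
  ∪ pre   = {ball_in(b4,rmD), carry(b5,right), free(left)} ∪ {robot_in(rmD)}
          = {ball_in(b4,rmD), carry(b5,right), free(left), robot_in(rmD)}

== RESULT ==
["ball_in(b4,rmD)", "carry(b5,right)", "free(left)", "robot_in(rmD)"]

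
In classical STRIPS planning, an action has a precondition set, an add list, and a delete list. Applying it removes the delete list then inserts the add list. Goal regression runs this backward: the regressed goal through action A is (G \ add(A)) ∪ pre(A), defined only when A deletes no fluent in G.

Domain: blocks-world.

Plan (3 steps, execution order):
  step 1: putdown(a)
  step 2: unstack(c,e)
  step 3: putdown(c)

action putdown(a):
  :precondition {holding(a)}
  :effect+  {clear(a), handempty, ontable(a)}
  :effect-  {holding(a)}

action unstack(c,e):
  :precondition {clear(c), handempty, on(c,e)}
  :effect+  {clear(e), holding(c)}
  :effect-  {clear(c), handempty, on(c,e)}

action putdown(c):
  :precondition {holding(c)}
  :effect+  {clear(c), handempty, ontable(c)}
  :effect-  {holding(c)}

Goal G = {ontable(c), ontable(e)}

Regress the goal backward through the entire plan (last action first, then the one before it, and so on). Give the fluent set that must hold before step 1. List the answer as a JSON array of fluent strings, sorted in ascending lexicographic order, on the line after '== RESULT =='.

Regress step by step:
  through step 3 (putdown(c)): drop {ontable(c)}, keep {ontable(e)}, require {holding(c)}
    → {holding(c), ontable(e)}
  through step 2 (unstack(c,e)): drop {holding(c)}, keep {ontable(e)}, require {clear(c), handempty, on(c,e)}
    → {clear(c), handempty, on(c,e), ontable(e)}
  through step 1 (putdown(a)): drop {handempty}, keep {clear(c), on(c,e), ontable(e)}, require {holding(a)}
    → {clear(c), holding(a), on(c,e), ontable(e)}

== RESULT ==
["clear(c)", "holding(a)", "on(c,e)", "ontable(e)"]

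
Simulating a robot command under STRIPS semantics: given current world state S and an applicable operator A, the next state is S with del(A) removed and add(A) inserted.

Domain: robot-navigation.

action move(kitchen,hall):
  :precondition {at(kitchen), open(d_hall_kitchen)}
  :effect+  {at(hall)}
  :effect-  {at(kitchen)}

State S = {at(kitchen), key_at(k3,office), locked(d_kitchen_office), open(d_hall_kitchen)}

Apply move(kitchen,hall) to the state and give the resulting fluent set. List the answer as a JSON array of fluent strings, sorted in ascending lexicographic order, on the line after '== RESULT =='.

Compute (S \ del) ∪ add:
  pre ⊆ S: {at(kitchen), open(d_hall_kitchen)} ⊆ S  — applicable
  S \ del = {key_at(k3,office), locked(d_kitchen_office), open(d_hall_kitchen)}
  ∪ add   = {at(hall), key_at(k3,office), locked(d_kitchen_office), open(d_hall_kitchen)}

== RESULT ==
["at(hall)", "key_at(k3,office)", "locked(d_kitchen_office)", "open(d_hall_kitchen)"]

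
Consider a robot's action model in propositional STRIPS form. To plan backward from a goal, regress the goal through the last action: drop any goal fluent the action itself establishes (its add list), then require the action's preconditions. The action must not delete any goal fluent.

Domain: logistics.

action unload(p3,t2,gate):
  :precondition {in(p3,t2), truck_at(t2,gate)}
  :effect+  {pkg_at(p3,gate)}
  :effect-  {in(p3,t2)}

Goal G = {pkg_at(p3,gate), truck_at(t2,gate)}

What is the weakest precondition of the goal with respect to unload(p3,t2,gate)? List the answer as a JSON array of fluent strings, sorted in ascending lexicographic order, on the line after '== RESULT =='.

Regress:
  G ∩ del = {}  (empty — regression defined)
  G \ add = {pkg_at(p3,gate), truck_at(t2,gate)} \ {pkg_at(p3,gate)} = {truck_at(t2,gate)}
  ∪ pre   = {truck_at(t2,gate)} ∪ {in(p3,t2), truck_at(t2,gate)}
          = {in(p3,t2), truck_at(t2,gate)}

== RESULT ==
["in(p3,t2)", "truck_at(t2,gate)"]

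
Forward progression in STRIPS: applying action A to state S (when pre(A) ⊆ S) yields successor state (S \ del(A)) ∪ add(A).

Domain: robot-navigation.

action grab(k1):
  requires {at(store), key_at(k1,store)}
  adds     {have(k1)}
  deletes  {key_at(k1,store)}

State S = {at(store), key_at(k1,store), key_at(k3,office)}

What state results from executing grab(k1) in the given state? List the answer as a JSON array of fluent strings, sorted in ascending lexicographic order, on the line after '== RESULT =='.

Compute (S \ del) ∪ add:
  pre ⊆ S: {at(store), key_at(k1,store)} ⊆ S  — applicable
  S \ del = {at(store), key_at(k3,office)}
  ∪ add   = {at(store), have(k1), key_at(k3,office)}

== RESULT ==
["at(store)", "have(k1)", "key_at(k3,office)"]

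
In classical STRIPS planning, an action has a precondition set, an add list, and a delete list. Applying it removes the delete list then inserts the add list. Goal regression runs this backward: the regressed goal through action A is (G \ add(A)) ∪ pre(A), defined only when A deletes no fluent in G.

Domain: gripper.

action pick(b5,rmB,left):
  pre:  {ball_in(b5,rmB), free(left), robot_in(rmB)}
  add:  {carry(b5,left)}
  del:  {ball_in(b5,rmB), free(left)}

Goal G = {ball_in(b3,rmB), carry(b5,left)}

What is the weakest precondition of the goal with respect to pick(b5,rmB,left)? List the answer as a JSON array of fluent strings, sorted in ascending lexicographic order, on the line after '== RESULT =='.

Regress:
  G ∩ del = {}  (empty — regression defined)
  G \ add = {ball_in(b3,rmB), carry(b5,left)} \ {carry(b5,left)} = {ball_in(b3,rmB)}
  ∪ pre   = {ball_in(b3,rmB)} ∪ {ball_in(b5,rmB), free(left), robot_in(rmB)}
          = {ball_in(b3,rmB), ball_in(b5,rmB), free(left), robot_in(rmB)}

== RESULT ==
["ball_in(b3,rmB)", "ball_in(b5,rmB)", "free(left)", "robot_in(rmB)"]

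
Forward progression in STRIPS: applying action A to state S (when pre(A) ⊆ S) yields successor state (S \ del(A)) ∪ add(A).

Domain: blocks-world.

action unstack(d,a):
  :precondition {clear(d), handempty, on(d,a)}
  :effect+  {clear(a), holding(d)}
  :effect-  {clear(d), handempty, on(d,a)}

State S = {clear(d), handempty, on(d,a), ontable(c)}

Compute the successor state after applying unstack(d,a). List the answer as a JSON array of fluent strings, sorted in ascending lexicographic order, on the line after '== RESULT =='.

Compute (S \ del) ∪ add:
  pre ⊆ S: {clear(d), handempty, on(d,a)} ⊆ S  — applicable
  S \ del = {ontable(c)}
  ∪ add   = {clear(a), holding(d), ontable(c)}

== RESULT ==
["clear(a)", "holding(d)", "ontable(c)"]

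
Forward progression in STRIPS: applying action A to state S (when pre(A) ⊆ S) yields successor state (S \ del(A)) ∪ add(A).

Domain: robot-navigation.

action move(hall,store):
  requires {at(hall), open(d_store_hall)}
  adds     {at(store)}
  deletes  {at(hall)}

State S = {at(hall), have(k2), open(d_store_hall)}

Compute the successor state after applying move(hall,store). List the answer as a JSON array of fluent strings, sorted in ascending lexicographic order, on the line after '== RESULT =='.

Progress:
  pre ⊆ S: {at(hall), open(d_store_hall)} ⊆ S  — applicable
  S \ del = {have(k2), open(d_store_hall)}
  ∪ add   = {at(store), have(k2), open(d_store_hall)}

== RESULT ==
["at(store)", "have(k2)", "open(d_store_hall)"]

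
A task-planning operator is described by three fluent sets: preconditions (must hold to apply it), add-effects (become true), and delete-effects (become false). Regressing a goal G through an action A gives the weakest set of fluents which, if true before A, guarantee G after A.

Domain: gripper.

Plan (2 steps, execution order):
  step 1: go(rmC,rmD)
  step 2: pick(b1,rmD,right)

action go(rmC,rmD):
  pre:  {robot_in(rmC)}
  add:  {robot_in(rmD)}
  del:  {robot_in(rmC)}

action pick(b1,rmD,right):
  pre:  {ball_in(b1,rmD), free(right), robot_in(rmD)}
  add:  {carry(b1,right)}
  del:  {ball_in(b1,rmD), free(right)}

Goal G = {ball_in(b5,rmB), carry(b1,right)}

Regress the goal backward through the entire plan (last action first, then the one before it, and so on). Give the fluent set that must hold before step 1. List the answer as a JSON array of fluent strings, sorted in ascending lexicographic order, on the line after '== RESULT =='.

Work backward from the goal:
  through step 2 (pick(b1,rmD,right)): drop {carry(b1,right)}, keep {ball_in(b5,rmB)}, require {ball_in(b1,rmD), free(right), robot_in(rmD)}
    → {ball_in(b1,rmD), ball_in(b5,rmB), free(right), robot_in(rmD)}
  through step 1 (go(rmC,rmD)): drop {robot_in(rmD)}, keep {ball_in(b1,rmD), ball_in(b5,rmB), free(right)}, require {robot_in(rmC)}
    → {ball_in(b1,rmD), ball_in(b5,rmB), free(right), robot_in(rmC)}

== RESULT ==
["ball_in(b1,rmD)", "ball_in(b5,rmB)", "free(right)", "robot_in(rmC)"]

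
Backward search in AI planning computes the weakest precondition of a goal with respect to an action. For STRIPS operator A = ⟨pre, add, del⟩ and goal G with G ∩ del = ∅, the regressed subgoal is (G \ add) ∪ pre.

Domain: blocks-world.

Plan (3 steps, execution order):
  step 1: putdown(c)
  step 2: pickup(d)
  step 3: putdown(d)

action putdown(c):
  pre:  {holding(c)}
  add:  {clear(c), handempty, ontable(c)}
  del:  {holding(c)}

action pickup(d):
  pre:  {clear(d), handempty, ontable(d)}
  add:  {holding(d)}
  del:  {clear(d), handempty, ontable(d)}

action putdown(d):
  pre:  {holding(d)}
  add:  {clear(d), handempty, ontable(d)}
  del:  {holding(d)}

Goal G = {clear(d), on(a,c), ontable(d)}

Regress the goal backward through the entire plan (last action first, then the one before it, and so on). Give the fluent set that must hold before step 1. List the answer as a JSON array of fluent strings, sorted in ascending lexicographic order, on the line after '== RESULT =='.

Work backward from the goal:
  through step 3 (putdown(d)): drop {clear(d), ontable(d)}, keep {on(a,c)}, require {holding(d)}
    → {holding(d), on(a,c)}
  through step 2 (pickup(d)): drop {holding(d)}, keep {on(a,c)}, require {clear(d), handempty, ontable(d)}
    → {clear(d), handempty, on(a,c), ontable(d)}
  through step 1 (putdown(c)): drop {handempty}, keep {clear(d), on(a,c), ontable(d)}, require {holding(c)}
    → {clear(d), holding(c), on(a,c), ontable(d)}

== RESULT ==
["clear(d)", "holding(c)", "on(a,c)", "ontable(d)"]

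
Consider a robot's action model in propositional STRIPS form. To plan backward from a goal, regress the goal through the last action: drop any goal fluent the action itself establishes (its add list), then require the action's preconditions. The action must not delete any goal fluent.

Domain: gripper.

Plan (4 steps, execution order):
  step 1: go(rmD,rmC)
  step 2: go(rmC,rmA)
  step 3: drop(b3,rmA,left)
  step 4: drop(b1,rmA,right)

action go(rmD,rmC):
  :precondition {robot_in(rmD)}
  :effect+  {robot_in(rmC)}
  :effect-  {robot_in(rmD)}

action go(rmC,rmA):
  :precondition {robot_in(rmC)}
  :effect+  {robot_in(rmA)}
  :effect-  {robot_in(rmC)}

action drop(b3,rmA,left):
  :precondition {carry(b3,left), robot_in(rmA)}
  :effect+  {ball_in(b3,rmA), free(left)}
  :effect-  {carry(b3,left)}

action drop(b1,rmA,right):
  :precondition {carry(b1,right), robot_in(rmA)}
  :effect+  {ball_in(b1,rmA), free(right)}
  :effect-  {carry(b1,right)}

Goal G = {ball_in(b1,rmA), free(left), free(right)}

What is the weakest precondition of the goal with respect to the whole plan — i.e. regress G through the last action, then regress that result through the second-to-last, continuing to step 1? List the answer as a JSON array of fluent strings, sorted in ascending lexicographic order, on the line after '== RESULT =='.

Regress step by step:
  through step 4 (drop(b1,rmA,right)): drop {ball_in(b1,rmA), free(right)}, keep {free(left)}, require {carry(b1,right), robot_in(rmA)}
    → {carry(b1,right), free(left), robot_in(rmA)}
  through step 3 (drop(b3,rmA,left)): drop {free(left)}, keep {carry(b1,right), robot_in(rmA)}, require {carry(b3,left), robot_in(rmA)}
    → {carry(b1,right), carry(b3,left), robot_in(rmA)}
  through step 2 (go(rmC,rmA)): drop {robot_in(rmA)}, keep {carry(b1,right), carry(b3,left)}, require {robot_in(rmC)}
    → {carry(b1,right), carry(b3,left), robot_in(rmC)}
  through step 1 (go(rmD,rmC)): drop {robot_in(rmC)}, keep {carry(b1,right), carry(b3,left)}, require {robot_in(rmD)}
    → {carry(b1,right), carry(b3,left), robot_in(rmD)}

== RESULT ==
["carry(b1,right)", "carry(b3,left)", "robot_in(rmD)"]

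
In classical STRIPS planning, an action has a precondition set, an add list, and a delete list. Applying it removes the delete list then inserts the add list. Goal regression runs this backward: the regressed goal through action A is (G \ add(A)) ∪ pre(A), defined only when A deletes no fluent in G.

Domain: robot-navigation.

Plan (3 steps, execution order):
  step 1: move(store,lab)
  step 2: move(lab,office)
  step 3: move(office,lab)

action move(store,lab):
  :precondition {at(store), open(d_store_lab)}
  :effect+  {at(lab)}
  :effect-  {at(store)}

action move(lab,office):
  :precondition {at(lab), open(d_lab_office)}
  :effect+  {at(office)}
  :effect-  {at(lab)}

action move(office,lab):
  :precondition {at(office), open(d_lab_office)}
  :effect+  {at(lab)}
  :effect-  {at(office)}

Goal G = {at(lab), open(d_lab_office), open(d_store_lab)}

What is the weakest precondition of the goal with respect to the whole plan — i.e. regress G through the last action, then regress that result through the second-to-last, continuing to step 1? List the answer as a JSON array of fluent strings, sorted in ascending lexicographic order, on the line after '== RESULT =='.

Regress step by step:
  through step 3 (move(office,lab)): drop {at(lab)}, keep {open(d_lab_office), open(d_store_lab)}, require {at(office), open(d_lab_office)}
    → {at(office), open(d_lab_office), open(d_store_lab)}
  through step 2 (move(lab,office)): drop {at(office)}, keep {open(d_lab_office), open(d_store_lab)}, require {at(lab), open(d_lab_office)}
    → {at(lab), open(d_lab_office), open(d_store_lab)}
  through step 1 (move(store,lab)): drop {at(lab)}, keep {open(d_lab_office), open(d_store_lab)}, require {at(store), open(d_store_lab)}
    → {at(store), open(d_lab_office), open(d_store_lab)}

== RESULT ==
["at(store)", "open(d_lab_office)", "open(d_store_lab)"]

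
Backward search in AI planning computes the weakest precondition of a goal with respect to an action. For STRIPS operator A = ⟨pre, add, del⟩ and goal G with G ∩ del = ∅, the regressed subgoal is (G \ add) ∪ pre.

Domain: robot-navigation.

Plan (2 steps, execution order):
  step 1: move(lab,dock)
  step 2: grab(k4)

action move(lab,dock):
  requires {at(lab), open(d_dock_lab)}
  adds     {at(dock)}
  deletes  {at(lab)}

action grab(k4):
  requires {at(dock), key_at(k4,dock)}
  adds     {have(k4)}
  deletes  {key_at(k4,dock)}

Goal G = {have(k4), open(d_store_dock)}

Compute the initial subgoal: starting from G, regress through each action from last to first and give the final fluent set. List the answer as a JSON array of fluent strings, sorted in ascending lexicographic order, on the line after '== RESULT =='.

Work backward from the goal:
  through step 2 (grab(k4)): drop {have(k4)}, keep {open(d_store_dock)}, require {at(dock), key_at(k4,dock)}
    → {at(dock), key_at(k4,dock), open(d_store_dock)}
  through step 1 (move(lab,dock)): drop {at(dock)}, keep {key_at(k4,dock), open(d_store_dock)}, require {at(lab), open(d_dock_lab)}
    → {at(lab), key_at(k4,dock), open(d_dock_lab), open(d_store_dock)}

== RESULT ==
["at(lab)", "key_at(k4,dock)", "open(d_dock_lab)", "open(d_store_dock)"]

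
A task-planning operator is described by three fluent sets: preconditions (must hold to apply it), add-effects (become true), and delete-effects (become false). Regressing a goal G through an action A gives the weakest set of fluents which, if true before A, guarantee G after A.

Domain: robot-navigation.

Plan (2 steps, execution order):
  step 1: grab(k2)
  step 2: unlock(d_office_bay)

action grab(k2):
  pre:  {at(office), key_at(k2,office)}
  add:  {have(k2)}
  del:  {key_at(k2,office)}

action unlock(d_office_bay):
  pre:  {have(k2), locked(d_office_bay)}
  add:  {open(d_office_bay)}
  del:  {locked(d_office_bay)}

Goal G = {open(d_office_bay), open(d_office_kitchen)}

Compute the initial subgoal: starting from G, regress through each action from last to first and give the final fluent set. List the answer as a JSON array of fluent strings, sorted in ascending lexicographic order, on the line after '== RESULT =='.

Regress step by step:
  through step 2 (unlock(d_office_bay)): drop {open(d_office_bay)}, keep {open(d_office_kitchen)}, require {have(k2), locked(d_office_bay)}
    → {have(k2), locked(d_office_bay), open(d_office_kitchen)}
  through step 1 (grab(k2)): drop {have(k2)}, keep {locked(d_office_bay), open(d_office_kitchen)}, require {at(office), key_at(k2,office)}
    → {at(office), key_at(k2,office), locked(d_office_bay), open(d_office_kitchen)}

== RESULT ==
["at(office)", "key_at(k2,office)", "locked(d_office_bay)", "open(d_office_kitchen)"]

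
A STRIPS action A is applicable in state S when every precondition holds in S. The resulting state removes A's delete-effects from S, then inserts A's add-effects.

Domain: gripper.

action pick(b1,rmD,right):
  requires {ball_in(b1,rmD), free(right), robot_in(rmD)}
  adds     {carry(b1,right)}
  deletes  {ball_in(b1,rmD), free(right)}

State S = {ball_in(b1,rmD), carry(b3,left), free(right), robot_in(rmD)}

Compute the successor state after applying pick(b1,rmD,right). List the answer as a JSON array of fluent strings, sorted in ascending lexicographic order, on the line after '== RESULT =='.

Progress:
  pre ⊆ S: {ball_in(b1,rmD), free(right), robot_in(rmD)} ⊆ S  — applicable
  S \ del = {carry(b3,left), robot_in(rmD)}
  ∪ add   = {carry(b1,right), carry(b3,left), robot_in(rmD)}

== RESULT ==
["carry(b1,right)", "carry(b3,left)", "robot_in(rmD)"]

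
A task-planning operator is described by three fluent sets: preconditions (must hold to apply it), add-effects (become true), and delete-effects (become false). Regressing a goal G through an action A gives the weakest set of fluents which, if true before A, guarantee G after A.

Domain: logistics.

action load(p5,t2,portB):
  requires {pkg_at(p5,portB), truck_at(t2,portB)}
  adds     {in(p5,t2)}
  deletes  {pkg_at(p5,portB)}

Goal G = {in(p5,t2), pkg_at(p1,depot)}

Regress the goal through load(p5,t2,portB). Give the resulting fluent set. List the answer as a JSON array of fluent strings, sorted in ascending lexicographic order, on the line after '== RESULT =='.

Regress:
  G ∩ del = {}  (empty — regression defined)
  G \ add = {in(p5,t2), pkg_at(p1,depot)} \ {in(p5,t2)} = {pkg_at(p1,depot)}
  ∪ pre   = {pkg_at(p1,depot)} ∪ {pkg_at(p5,portB), truck_at(t2,portB)}
          = {pkg_at(p1,depot), pkg_at(p5,portB), truck_at(t2,portB)}

== RESULT ==
["pkg_at(p1,depot)", "pkg_at(p5,portB)", "truck_at(t2,portB)"]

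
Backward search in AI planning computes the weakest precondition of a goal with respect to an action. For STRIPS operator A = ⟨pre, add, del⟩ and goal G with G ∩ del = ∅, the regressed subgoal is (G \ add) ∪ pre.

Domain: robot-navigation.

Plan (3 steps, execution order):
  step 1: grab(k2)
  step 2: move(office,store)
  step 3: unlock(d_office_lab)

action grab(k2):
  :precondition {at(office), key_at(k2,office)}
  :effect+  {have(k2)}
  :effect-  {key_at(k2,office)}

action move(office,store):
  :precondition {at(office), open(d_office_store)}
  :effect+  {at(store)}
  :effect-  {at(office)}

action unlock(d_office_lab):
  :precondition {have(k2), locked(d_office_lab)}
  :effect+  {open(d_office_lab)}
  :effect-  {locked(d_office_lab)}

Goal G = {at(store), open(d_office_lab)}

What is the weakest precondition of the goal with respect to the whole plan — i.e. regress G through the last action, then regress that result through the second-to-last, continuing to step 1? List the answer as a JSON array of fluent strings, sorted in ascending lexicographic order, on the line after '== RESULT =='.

Regress step by step:
  through step 3 (unlock(d_office_lab)): drop {open(d_office_lab)}, keep {at(store)}, require {have(k2), locked(d_office_lab)}
    → {at(store), have(k2), locked(d_office_lab)}
  through step 2 (move(office,store)): drop {at(store)}, keep {have(k2), locked(d_office_lab)}, require {at(office), open(d_office_store)}
    → {at(office), have(k2), locked(d_office_lab), open(d_office_store)}
  through step 1 (grab(k2)): drop {have(k2)}, keep {at(office), locked(d_office_lab), open(d_office_store)}, require {at(office), key_at(k2,office)}
    → {at(office), key_at(k2,office), locked(d_office_lab), open(d_office_store)}

== RESULT ==
["at(office)", "key_at(k2,office)", "locked(d_office_lab)", "open(d_office_store)"]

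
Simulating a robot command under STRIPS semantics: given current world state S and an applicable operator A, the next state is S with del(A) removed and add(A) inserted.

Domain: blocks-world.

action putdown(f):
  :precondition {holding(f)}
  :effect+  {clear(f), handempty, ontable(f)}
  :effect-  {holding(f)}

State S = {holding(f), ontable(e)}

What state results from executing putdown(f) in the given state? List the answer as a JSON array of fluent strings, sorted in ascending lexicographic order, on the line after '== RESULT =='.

Progress:
  pre ⊆ S: {holding(f)} ⊆ S  — applicable
  S \ del = {ontable(e)}
  ∪ add   = {clear(f), handempty, ontable(e), ontable(f)}

== RESULT ==
["clear(f)", "handempty", "ontable(e)", "ontable(f)"]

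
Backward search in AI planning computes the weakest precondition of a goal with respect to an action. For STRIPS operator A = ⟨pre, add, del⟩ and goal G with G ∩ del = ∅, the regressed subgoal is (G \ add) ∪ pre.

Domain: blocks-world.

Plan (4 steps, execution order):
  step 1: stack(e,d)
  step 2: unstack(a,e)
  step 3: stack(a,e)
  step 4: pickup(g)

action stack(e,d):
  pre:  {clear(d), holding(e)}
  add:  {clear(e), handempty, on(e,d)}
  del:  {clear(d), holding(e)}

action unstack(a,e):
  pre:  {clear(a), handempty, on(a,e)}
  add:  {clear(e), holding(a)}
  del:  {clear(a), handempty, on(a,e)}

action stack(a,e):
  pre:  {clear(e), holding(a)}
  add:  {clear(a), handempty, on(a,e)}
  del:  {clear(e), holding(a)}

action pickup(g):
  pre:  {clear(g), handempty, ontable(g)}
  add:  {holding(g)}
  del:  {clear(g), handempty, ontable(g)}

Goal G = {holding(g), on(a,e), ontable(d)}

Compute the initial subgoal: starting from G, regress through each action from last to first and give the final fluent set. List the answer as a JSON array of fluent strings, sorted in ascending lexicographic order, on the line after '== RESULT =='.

Regress step by step:
  through step 4 (pickup(g)): drop {holding(g)}, keep {on(a,e), ontable(d)}, require {clear(g), handempty, ontable(g)}
    → {clear(g), handempty, on(a,e), ontable(d), ontable(g)}
  through step 3 (stack(a,e)): drop {handempty, on(a,e)}, keep {clear(g), ontable(d), ontable(g)}, require {clear(e), holding(a)}
    → {clear(e), clear(g), holding(a), ontable(d), ontable(g)}
  through step 2 (unstack(a,e)): drop {clear(e), holding(a)}, keep {clear(g), ontable(d), ontable(g)}, require {clear(a), handempty, on(a,e)}
    → {clear(a), clear(g), handempty, on(a,e), ontable(d), ontable(g)}
  through step 1 (stack(e,d)): drop {handempty}, keep {clear(a), clear(g), on(a,e), ontable(d), ontable(g)}, require {clear(d), holding(e)}
    → {clear(a), clear(d), clear(g), holding(e), on(a,e), ontable(d), ontable(g)}

== RESULT ==
["clear(a)", "clear(d)", "clear(g)", "holding(e)", "on(a,e)", "ontable(d)", "ontable(g)"]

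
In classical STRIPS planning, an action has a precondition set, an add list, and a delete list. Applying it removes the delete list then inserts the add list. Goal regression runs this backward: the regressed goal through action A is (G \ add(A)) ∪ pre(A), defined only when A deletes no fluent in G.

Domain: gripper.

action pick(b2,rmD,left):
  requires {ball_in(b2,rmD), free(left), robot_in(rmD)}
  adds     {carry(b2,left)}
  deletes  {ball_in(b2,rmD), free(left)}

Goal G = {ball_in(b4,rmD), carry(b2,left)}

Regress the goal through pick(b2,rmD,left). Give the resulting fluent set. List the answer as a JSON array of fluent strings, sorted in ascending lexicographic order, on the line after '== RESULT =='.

Compute (G \ add) ∪ pre:
  G ∩ del = {}  (empty — regression defined)
  G \ add = {ball_in(b4,rmD), carry(b2,left)} \ {carry(b2,left)} = {ball_in(b4,rmD)}
  ∪ pre   = {ball_in(b4,rmD)} ∪ {ball_in(b2,rmD), free(left), robot_in(rmD)}
          = {ball_in(b2,rmD), ball_in(b4,rmD), free(left), robot_in(rmD)}

== RESULT ==
["ball_in(b2,rmD)", "ball_in(b4,rmD)", "free(left)", "robot_in(rmD)"]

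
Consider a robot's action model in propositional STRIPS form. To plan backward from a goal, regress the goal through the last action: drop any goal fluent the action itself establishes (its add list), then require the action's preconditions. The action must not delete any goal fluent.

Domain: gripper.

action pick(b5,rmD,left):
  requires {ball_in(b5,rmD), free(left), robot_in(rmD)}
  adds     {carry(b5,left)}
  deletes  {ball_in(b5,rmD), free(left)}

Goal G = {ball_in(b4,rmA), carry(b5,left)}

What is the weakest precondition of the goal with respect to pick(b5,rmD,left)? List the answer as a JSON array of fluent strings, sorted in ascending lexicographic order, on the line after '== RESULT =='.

Regress:
  G ∩ del = {}  (empty — regression defined)
  G \ add = {ball_in(b4,rmA), carry(b5,left)} \ {carry(b5,left)} = {ball_in(b4,rmA)}
  ∪ pre   = {ball_in(b4,rmA)} ∪ {ball_in(b5,rmD), free(left), robot_in(rmD)}
          = {ball_in(b4,rmA), ball_in(b5,rmD), free(left), robot_in(rmD)}

== RESULT ==
["ball_in(b4,rmA)", "ball_in(b5,rmD)", "free(left)", "robot_in(rmD)"]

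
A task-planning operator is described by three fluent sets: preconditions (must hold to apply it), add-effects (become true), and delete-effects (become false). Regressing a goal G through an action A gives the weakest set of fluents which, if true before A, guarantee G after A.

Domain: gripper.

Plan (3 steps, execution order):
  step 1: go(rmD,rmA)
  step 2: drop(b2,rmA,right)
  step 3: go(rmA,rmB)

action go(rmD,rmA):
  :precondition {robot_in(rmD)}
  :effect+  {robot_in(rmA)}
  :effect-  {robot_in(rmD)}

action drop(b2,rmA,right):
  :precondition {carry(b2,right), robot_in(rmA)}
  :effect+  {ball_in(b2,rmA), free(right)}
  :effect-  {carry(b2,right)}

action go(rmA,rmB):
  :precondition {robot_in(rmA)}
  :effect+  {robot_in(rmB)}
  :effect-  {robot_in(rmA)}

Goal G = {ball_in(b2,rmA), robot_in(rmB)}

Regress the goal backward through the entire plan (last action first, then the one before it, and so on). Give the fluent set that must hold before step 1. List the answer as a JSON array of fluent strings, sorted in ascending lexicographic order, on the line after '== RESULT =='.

Work backward from the goal:
  through step 3 (go(rmA,rmB)): drop {robot_in(rmB)}, keep {ball_in(b2,rmA)}, require {robot_in(rmA)}
    → {ball_in(b2,rmA), robot_in(rmA)}
  through step 2 (drop(b2,rmA,right)): drop {ball_in(b2,rmA)}, keep {robot_in(rmA)}, require {carry(b2,right), robot_in(rmA)}
    → {carry(b2,right), robot_in(rmA)}
  through step 1 (go(rmD,rmA)): drop {robot_in(rmA)}, keep {carry(b2,right)}, require {robot_in(rmD)}
    → {carry(b2,right), robot_in(rmD)}

== RESULT ==
["carry(b2,right)", "robot_in(rmD)"]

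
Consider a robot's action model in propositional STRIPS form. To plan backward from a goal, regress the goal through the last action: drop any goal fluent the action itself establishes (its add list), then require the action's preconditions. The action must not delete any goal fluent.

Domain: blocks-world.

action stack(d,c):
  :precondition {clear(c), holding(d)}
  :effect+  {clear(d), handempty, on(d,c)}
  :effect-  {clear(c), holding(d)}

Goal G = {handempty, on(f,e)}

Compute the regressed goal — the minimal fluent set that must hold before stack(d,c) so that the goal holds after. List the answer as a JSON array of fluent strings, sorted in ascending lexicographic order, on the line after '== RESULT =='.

Compute (G \ add) ∪ pre:
  G ∩ del = {}  (empty — regression defined)
  G \ add = {handempty, on(f,e)} \ {clear(d), handempty, on(d,c)} = {on(f,e)}
  ∪ pre   = {on(f,e)} ∪ {clear(c), holding(d)}
          = {clear(c), holding(d), on(f,e)}

== RESULT ==
["clear(c)", "holding(d)", "on(f,e)"]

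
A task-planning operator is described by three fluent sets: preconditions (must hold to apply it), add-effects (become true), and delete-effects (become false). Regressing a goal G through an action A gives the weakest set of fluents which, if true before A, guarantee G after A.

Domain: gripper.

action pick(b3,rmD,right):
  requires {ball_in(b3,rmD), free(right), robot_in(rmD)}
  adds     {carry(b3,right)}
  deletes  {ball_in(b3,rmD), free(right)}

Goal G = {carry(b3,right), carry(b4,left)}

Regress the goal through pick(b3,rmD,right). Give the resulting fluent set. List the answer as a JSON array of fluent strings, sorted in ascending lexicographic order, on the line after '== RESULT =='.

Compute (G \ add) ∪ pre:
  G ∩ del = {}  (empty — regression defined)
  G \ add = {carry(b3,right), carry(b4,left)} \ {carry(b3,right)} = {carry(b4,left)}
  ∪ pre   = {carry(b4,left)} ∪ {ball_in(b3,rmD), free(right), robot_in(rmD)}
          = {ball_in(b3,rmD), carry(b4,left), free(right), robot_in(rmD)}

== RESULT ==
["ball_in(b3,rmD)", "carry(b4,left)", "free(right)", "robot_in(rmD)"]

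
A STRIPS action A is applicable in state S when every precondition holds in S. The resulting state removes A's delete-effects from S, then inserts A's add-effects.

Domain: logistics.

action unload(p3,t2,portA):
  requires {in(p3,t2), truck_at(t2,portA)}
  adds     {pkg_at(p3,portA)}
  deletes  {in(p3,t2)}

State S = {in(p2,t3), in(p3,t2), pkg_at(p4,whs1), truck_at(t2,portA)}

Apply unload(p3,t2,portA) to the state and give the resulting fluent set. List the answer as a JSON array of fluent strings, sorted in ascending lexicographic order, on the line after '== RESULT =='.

Compute (S \ del) ∪ add:
  pre ⊆ S: {in(p3,t2), truck_at(t2,portA)} ⊆ S  — applicable
  S \ del = {in(p2,t3), pkg_at(p4,whs1), truck_at(t2,portA)}
  ∪ add   = {in(p2,t3), pkg_at(p3,portA), pkg_at(p4,whs1), truck_at(t2,portA)}

== RESULT ==
["in(p2,t3)", "pkg_at(p3,portA)", "pkg_at(p4,whs1)", "truck_at(t2,portA)"]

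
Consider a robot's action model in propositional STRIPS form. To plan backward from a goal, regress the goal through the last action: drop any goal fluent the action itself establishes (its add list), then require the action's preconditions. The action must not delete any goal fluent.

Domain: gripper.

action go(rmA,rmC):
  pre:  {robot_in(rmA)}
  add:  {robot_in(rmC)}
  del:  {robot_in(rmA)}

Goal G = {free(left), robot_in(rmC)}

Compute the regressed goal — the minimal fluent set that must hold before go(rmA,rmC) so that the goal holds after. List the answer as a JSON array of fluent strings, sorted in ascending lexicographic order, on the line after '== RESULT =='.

Regress:
  G ∩ del = {}  (empty — regression defined)
  G \ add = {free(left), robot_in(rmC)} \ {robot_in(rmC)} = {free(left)}
  ∪ pre   = {free(left)} ∪ {robot_in(rmA)}
          = {free(left), robot_in(rmA)}

== RESULT ==
["free(left)", "robot_in(rmA)"]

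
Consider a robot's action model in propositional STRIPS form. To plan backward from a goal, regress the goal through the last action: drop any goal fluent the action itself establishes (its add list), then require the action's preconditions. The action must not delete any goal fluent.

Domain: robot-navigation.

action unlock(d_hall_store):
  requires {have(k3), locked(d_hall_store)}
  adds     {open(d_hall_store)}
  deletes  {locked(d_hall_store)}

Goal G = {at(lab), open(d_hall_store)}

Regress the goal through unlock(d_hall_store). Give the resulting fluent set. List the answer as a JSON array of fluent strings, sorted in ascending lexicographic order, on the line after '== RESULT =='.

Compute (G \ add) ∪ pre:
  G ∩ del = {}  (empty — regression defined)
  G \ add = {at(lab), open(d_hall_store)} \ {open(d_hall_store)} = {at(lab)}
  ∪ pre   = {at(lab)} ∪ {have(k3), locked(d_hall_store)}
          = {at(lab), have(k3), locked(d_hall_store)}

== RESULT ==
["at(lab)", "have(k3)", "locked(d_hall_store)"]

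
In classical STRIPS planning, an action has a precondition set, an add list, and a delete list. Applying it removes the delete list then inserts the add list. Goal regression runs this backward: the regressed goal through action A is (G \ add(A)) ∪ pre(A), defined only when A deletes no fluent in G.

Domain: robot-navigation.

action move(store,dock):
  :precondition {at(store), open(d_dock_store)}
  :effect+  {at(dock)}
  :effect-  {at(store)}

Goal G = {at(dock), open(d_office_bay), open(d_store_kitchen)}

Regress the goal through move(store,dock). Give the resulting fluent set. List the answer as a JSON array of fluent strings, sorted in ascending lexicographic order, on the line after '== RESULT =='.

Compute (G \ add) ∪ pre:
  G ∩ del = {}  (empty — regression defined)
  G \ add = {at(dock), open(d_office_bay), open(d_store_kitchen)} \ {at(dock)} = {open(d_office_bay), open(d_store_kitchen)}
  ∪ pre   = {open(d_office_bay), open(d_store_kitchen)} ∪ {at(store), open(d_dock_store)}
          = {at(store), open(d_dock_store), open(d_office_bay), open(d_store_kitchen)}

== RESULT ==
["at(store)", "open(d_dock_store)", "open(d_office_bay)", "open(d_store_kitchen)"]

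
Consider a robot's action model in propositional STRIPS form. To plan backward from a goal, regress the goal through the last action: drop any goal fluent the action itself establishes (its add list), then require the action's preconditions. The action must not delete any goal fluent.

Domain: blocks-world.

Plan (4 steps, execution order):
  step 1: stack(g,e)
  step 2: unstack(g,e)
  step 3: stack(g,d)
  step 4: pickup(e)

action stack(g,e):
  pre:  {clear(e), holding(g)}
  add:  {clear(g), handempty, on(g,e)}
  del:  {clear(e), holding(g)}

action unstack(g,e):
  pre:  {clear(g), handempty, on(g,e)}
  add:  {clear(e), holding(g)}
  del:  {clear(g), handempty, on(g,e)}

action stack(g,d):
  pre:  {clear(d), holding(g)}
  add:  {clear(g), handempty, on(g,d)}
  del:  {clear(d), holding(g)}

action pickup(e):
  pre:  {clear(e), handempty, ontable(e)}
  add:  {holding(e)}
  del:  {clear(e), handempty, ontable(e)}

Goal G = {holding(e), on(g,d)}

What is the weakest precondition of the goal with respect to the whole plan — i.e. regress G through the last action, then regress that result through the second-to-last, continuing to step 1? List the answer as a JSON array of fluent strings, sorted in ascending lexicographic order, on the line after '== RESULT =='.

Work backward from the goal:
  through step 4 (pickup(e)): drop {holding(e)}, keep {on(g,d)}, require {clear(e), handempty, ontable(e)}
    → {clear(e), handempty, on(g,d), ontable(e)}
  through step 3 (stack(g,d)): drop {handempty, on(g,d)}, keep {clear(e), ontable(e)}, require {clear(d), holding(g)}
    → {clear(d), clear(e), holding(g), ontable(e)}
  through step 2 (unstack(g,e)): drop {clear(e), holding(g)}, keep {clear(d), ontable(e)}, require {clear(g), handempty, on(g,e)}
    → {clear(d), clear(g), handempty, on(g,e), ontable(e)}
  through step 1 (stack(g,e)): drop {clear(g), handempty, on(g,e)}, keep {clear(d), ontable(e)}, require {clear(e), holding(g)}
    → {clear(d), clear(e), holding(g), ontable(e)}

== RESULT ==
["clear(d)", "clear(e)", "holding(g)", "ontable(e)"]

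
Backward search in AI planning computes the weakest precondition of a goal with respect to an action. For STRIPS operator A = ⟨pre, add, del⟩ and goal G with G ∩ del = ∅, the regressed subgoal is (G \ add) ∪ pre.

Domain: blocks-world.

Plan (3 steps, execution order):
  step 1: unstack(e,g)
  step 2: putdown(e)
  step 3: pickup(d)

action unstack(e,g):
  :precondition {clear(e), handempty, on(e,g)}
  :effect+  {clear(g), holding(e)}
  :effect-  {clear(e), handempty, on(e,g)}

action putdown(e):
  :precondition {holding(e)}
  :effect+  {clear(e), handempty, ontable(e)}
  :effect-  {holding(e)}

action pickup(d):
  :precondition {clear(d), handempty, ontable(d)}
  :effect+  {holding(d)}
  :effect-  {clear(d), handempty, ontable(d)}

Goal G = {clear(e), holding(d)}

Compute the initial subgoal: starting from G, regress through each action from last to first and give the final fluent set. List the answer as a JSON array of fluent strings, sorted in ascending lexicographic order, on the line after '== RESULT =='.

Work backward from the goal:
  through step 3 (pickup(d)): drop {holding(d)}, keep {clear(e)}, require {clear(d), handempty, ontable(d)}
    → {clear(d), clear(e), handempty, ontable(d)}
  through step 2 (putdown(e)): drop {clear(e), handempty}, keep {clear(d), ontable(d)}, require {holding(e)}
    → {clear(d), holding(e), ontable(d)}
  through step 1 (unstack(e,g)): drop {holding(e)}, keep {clear(d), ontable(d)}, require {clear(e), handempty, on(e,g)}
    → {clear(d), clear(e), handempty, on(e,g), ontable(d)}

== RESULT ==
["clear(d)", "clear(e)", "handempty", "on(e,g)", "ontable(d)"]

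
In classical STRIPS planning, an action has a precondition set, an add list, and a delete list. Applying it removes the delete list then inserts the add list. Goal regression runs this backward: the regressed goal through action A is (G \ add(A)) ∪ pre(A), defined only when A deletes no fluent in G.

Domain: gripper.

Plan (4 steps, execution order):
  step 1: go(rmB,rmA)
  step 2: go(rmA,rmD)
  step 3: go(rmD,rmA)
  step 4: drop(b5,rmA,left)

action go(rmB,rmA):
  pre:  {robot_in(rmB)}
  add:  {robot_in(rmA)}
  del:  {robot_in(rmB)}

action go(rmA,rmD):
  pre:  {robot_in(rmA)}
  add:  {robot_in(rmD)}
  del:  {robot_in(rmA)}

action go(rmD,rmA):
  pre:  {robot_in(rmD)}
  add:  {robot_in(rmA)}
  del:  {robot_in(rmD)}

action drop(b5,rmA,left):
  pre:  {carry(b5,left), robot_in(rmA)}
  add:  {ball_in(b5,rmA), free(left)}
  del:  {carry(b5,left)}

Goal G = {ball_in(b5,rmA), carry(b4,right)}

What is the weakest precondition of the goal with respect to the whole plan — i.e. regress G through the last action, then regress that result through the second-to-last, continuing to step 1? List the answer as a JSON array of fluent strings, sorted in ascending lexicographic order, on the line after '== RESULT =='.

Regress step by step:
  through step 4 (drop(b5,rmA,left)): drop {ball_in(b5,rmA)}, keep {carry(b4,right)}, require {carry(b5,left), robot_in(rmA)}
    → {carry(b4,right), carry(b5,left), robot_in(rmA)}
  through step 3 (go(rmD,rmA)): drop {robot_in(rmA)}, keep {carry(b4,right), carry(b5,left)}, require {robot_in(rmD)}
    → {carry(b4,right), carry(b5,left), robot_in(rmD)}
  through step 2 (go(rmA,rmD)): drop {robot_in(rmD)}, keep {carry(b4,right), carry(b5,left)}, require {robot_in(rmA)}
    → {carry(b4,right), carry(b5,left), robot_in(rmA)}
  through step 1 (go(rmB,rmA)): drop {robot_in(rmA)}, keep {carry(b4,right), carry(b5,left)}, require {robot_in(rmB)}
    → {carry(b4,right), carry(b5,left), robot_in(rmB)}

== RESULT ==
["carry(b4,right)", "carry(b5,left)", "robot_in(rmB)"]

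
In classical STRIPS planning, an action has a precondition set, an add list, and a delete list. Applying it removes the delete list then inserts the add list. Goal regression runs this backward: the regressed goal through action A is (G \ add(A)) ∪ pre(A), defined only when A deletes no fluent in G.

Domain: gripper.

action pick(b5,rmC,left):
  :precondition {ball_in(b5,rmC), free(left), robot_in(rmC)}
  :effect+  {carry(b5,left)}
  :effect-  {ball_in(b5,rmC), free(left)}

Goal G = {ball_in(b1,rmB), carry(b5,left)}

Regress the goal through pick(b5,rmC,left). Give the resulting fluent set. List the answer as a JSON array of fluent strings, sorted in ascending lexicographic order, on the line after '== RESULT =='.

Compute (G \ add) ∪ pre:
  G ∩ del = {}  (empty — regression defined)
  G \ add = {ball_in(b1,rmB), carry(b5,left)} \ {carry(b5,left)} = {ball_in(b1,rmB)}
  ∪ pre   = {ball_in(b1,rmB)} ∪ {ball_in(b5,rmC), free(left), robot_in(rmC)}
          = {ball_in(b1,rmB), ball_in(b5,rmC), free(left), robot_in(rmC)}

== RESULT ==
["ball_in(b1,rmB)", "ball_in(b5,rmC)", "free(left)", "robot_in(rmC)"]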